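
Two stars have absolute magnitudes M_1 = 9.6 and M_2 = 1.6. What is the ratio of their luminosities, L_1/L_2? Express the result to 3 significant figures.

ΔM = M_1 − M_2 = 8.0
L_1/L_2 = 10^(−0.4 ΔM) = 10^-3.200 = 6.310×10^-4

L_1/L_2 ≈ 6.31×10^-4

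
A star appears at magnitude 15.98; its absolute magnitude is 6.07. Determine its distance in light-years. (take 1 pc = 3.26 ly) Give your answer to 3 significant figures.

d ≈ 3130 ly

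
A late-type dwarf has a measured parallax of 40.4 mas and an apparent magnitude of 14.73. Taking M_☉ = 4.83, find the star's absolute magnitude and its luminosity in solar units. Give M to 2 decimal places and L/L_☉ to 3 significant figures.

M ≈ 12.76; L/L_☉ ≈ 6.72×10^-4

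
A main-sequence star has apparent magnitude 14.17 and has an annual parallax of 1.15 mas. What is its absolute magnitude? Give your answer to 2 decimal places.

M ≈ 4.47

p = 1.15 mas = 1.15×10^-3″ → d = 1/p = 869.6 pc
5 log₁₀(d/10 pc) = 5 log₁₀(869.6) − 5 = 9.697
M = m − 5 log₁₀(d/10) = 14.17 − 9.697 = 4.473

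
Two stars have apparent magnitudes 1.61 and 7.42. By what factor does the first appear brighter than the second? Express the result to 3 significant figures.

211

Magnitude difference = -5.81
Flux ratio = 10^(−0.4 Δm) = 10^(−0.4 × -5.81) = 10^2.324 = 210.9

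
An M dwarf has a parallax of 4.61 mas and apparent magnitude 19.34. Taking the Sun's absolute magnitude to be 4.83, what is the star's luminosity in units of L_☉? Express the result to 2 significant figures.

d = 1/p = 1000/4.61 mas = 216.9 pc
M = m − 5 log₁₀ d + 5 = 19.34 − 5·2.3363 + 5 = 12.659
M − M_☉ = 12.659 − 4.83 = 7.829
L/L_☉ = 10^(−0.4 × 7.829) = 7.389×10^-4

L/L_☉ ≈ 7.4×10^-4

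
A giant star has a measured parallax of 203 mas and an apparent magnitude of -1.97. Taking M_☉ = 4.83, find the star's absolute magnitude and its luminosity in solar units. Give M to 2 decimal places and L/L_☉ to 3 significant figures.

d = 1/p = 1000/203 mas = 4.926 pc
M = m − 5 log₁₀ d + 5 = -1.97 − 5·0.6925 + 5 = -0.433
M − M_☉ = -0.433 − 4.83 = -5.263
L/L_☉ = 10^(−0.4 × -5.263) = 127.4

M ≈ -0.43; L/L_☉ ≈ 127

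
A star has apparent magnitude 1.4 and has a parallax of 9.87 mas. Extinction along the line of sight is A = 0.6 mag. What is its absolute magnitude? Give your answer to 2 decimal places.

p = 9.87 mas = 9.87×10^-3″ → d = 1/p = 101.3 pc
5 log₁₀(d/10 pc) = 5 log₁₀(101.3) − 5 = 5.028
M = m − 5 log₁₀(d/10) − A = 1.4 − 5.028 − 0.6 = -4.228

M ≈ -4.23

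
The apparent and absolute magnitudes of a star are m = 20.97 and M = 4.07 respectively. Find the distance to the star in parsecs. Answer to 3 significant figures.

d ≈ 24000 pc

μ = m − M = 16.900
m − M = 5 log₁₀ d − 5
log₁₀ d = (m − M)/5 + 1 = 4.3800
d = 10^4.3800 = 23990 pc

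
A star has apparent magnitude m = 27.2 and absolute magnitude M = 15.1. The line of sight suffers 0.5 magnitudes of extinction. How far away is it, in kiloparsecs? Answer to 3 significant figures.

d ≈ 2.09 kpc

m − M = 5 log₁₀(d/10 pc) + A  ⇒  27.2 − (15.1) − 0.5 = 5 log₁₀(d/10)
11.600 = 5 log₁₀(d/10)
log₁₀ d = (m − M − A)/5 + 1 = 3.3200
d = 10^3.3200 = 2089 pc
= 2.089 kpc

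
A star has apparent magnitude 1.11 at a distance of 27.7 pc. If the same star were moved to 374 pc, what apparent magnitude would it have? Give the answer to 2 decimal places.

m ≈ 6.76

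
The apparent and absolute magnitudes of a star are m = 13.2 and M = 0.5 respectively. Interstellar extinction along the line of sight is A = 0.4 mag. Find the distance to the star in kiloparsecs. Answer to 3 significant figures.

d ≈ 2.88 kpc

m − M = 5 log₁₀(d/10 pc) + A  ⇒  13.2 − (0.5) − 0.4 = 5 log₁₀(d/10)
12.300 = 5 log₁₀(d/10)
log₁₀ d = (m − M − A)/5 + 1 = 3.4600
d = 10^3.4600 = 2884 pc
= 2.884 kpc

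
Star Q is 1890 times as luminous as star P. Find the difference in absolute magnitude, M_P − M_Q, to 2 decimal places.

Pogson: ΔM = −2.5 log₁₀(ratio) = −2.5 log₁₀(1890) = −2.5 × 3.2765 = -8.191
Star Q is brighter so has the smaller magnitude: M_P − M_Q is positive.

M_P − M_Q ≈ 8.19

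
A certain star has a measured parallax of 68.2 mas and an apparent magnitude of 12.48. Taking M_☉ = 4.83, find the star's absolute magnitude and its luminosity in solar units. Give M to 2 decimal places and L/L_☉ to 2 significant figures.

d = 1/p = 1000/68.2 mas = 14.66 pc
M = m − 5 log₁₀ d + 5 = 12.48 − 5·1.1662 + 5 = 11.649
M − M_☉ = 11.649 − 4.83 = 6.819
L/L_☉ = 10^(−0.4 × 6.819) = 1.873×10^-3

M ≈ 11.65; L/L_☉ ≈ 1.9×10^-3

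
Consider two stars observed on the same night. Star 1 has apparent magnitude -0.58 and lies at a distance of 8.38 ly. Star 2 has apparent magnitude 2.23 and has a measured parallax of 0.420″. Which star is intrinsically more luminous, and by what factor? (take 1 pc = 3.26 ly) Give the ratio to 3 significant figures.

Star 1 is more luminous, by a factor of 15.5.

Star 1: d = 8.38 ly / 3.26 = 2.571 pc
Star 1: M = m − 5 log₁₀ d + 5 = -0.58 − 5·0.4100 + 5 = 2.370
Star 2: d = 1/p = 1/0.420″ = 2.381 pc
Star 2: M = m − 5 log₁₀ d + 5 = 2.23 − 5·0.3768 + 5 = 5.346
ΔM = M_1 − M_2 = 2.370 − (5.346) = -2.976; smaller M is more luminous → Star 1.
L ratio = 10^(0.4 |ΔM|) = 10^1.191 = 15.51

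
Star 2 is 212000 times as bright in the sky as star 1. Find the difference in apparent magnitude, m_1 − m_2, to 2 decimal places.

m_1 − m_2 ≈ 13.32

Pogson: Δm = −2.5 log₁₀(ratio) = −2.5 log₁₀(212000) = −2.5 × 5.3263 = -13.316
Star 2 is brighter so has the smaller magnitude: m_1 − m_2 is positive.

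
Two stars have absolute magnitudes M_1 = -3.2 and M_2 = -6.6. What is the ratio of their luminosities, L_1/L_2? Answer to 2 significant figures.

ΔM = M_1 − M_2 = 3.4
L_1/L_2 = 10^(−0.4 ΔM) = 10^-1.360 = 0.04365

L_1/L_2 ≈ 0.044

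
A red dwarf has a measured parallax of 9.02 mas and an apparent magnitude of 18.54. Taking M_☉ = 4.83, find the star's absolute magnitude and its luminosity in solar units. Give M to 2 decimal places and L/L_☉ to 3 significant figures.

d = 1/p = 1000/9.02 mas = 110.9 pc
M = m − 5 log₁₀ d + 5 = 18.54 − 5·2.0448 + 5 = 13.316
M − M_☉ = 13.316 − 4.83 = 8.486
L/L_☉ = 10^(−0.4 × 8.486) = 4.033×10^-4

M ≈ 13.32; L/L_☉ ≈ 4.03×10^-4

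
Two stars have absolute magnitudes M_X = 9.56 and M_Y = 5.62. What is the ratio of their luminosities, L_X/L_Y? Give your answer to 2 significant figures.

ΔM = M_X − M_Y = 3.94
L_X/L_Y = 10^(−0.4 ΔM) = 10^-1.576 = 0.02655

L_X/L_Y ≈ 0.027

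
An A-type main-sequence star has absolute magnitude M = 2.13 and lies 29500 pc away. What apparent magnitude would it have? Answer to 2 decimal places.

m = M + 5 log₁₀ d − 5 = 2.13 + 5·4.4698 − 5 = 19.479

m ≈ 19.48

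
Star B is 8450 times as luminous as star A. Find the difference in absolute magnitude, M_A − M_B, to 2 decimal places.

M_A − M_B ≈ 9.82

Pogson: ΔM = −2.5 log₁₀(ratio) = −2.5 log₁₀(8450) = −2.5 × 3.9269 = -9.817
Star B is brighter so has the smaller magnitude: M_A − M_B is positive.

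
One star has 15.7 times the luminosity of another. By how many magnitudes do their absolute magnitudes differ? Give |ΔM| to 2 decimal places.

|ΔM| ≈ 2.99

Pogson: ΔM = −2.5 log₁₀(ratio) = −2.5 log₁₀(15.7) = −2.5 × 1.1959 = -2.990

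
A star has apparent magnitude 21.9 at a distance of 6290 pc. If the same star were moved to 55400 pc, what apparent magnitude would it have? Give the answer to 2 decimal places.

Flux ∝ 1/d², so Δm = 5 log₁₀(d₂/d₁) = 5 log₁₀(55400/6290) = 4.724
m₂ = m₁ + Δm = 21.9 + (4.724) = 26.624

m ≈ 26.62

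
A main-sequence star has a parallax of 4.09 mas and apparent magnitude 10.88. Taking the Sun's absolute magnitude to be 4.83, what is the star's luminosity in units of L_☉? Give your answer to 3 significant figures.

d = 1/p = 1000/4.09 mas = 244.5 pc
M = m − 5 log₁₀ d + 5 = 10.88 − 5·2.3883 + 5 = 3.939
M − M_☉ = 3.939 − 4.83 = -0.891
L/L_☉ = 10^(−0.4 × -0.891) = 2.273

L/L_☉ ≈ 2.27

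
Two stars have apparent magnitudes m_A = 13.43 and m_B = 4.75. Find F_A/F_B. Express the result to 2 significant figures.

Magnitude difference = 8.68
Flux ratio = 10^(−0.4 Δm) = 10^(−0.4 × 8.68) = 10^-3.472 = 3.373×10^-4

F_A/F_B ≈ 3.4×10^-4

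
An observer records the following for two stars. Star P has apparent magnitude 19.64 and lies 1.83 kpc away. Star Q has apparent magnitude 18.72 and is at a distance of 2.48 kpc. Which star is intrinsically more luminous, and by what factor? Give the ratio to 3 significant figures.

Star Q is more luminous, by a factor of 4.29.

Star P: d = 1.83 kpc = 1830 pc
Star P: M = m − 5 log₁₀ d + 5 = 19.64 − 5·3.2625 + 5 = 8.328
Star Q: d = 2.48 kpc = 2480 pc
Star Q: M = m − 5 log₁₀ d + 5 = 18.72 − 5·3.3945 + 5 = 6.748
ΔM = M_P − M_Q = 8.328 − (6.748) = 1.580; smaller M is more luminous → Star Q.
L ratio = 10^(0.4 |ΔM|) = 10^0.632 = 4.285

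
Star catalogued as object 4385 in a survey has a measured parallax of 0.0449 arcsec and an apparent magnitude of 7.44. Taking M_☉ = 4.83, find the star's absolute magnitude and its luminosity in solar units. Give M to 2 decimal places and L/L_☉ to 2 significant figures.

d = 1/p = 1/0.0449″ = 22.27 pc
M = m − 5 log₁₀ d + 5 = 7.44 − 5·1.3478 + 5 = 5.701
M − M_☉ = 5.701 − 4.83 = 0.871
L/L_☉ = 10^(−0.4 × 0.871) = 0.4482

M ≈ 5.70; L/L_☉ ≈ 0.45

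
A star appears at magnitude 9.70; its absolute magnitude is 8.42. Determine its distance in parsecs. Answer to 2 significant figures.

Distance modulus: m − M = 9.70 − (8.42) = 1.280
m − M = 5 log₁₀ d − 5
log₁₀ d = (m − M)/5 + 1 = 1.2560
d = 10^1.2560 = 18.03 pc

d ≈ 18 pc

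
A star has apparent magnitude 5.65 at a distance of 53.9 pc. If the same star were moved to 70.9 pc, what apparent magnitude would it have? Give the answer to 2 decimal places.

Flux ∝ 1/d², so Δm = 5 log₁₀(d₂/d₁) = 5 log₁₀(70.9/53.9) = 0.595
m₂ = m₁ + Δm = 5.65 + (0.595) = 6.245

m ≈ 6.25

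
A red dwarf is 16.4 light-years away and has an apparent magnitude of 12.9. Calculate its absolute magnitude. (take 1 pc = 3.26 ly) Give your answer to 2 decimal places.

M ≈ 14.39

d = 16.4 ly / 3.26 = 5.031 pc
5 log₁₀(d/10 pc) = 5 log₁₀(5.031) − 5 = -1.492
M = m − 5 log₁₀(d/10) = 12.9 + 1.492 = 14.392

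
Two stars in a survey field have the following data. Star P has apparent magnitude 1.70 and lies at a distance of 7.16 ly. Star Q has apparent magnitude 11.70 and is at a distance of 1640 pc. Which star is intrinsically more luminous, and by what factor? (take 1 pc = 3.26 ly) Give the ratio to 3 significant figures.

Star P: d = 7.16 ly / 3.26 = 2.196 pc
Star P: M = m − 5 log₁₀ d + 5 = 1.70 − 5·0.3417 + 5 = 4.992
Star Q: M = m − 5 log₁₀ d + 5 = 11.70 − 5·3.2148 + 5 = 0.626
ΔM = M_P − M_Q = 4.992 − (0.626) = 4.366; smaller M is more luminous → Star Q.
L ratio = 10^(0.4 |ΔM|) = 10^1.746 = 55.76

Star Q is more luminous, by a factor of 55.8.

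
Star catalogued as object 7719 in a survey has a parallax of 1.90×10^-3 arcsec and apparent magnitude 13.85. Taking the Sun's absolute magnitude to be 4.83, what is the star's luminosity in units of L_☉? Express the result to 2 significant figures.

L/L_☉ ≈ 0.68

d = 1/p = 1/1.90×10^-3″ = 526.3 pc
M = m − 5 log₁₀ d + 5 = 13.85 − 5·2.7212 + 5 = 5.244
M − M_☉ = 5.244 − 4.83 = 0.414
L/L_☉ = 10^(−0.4 × 0.414) = 0.6831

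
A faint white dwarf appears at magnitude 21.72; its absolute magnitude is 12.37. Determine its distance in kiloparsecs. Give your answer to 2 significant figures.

d ≈ 0.74 kpc

Distance modulus: m − M = 21.72 − (12.37) = 9.350
m − M = 5 log₁₀ d − 5
log₁₀ d = (m − M)/5 + 1 = 2.8700
d = 10^2.8700 = 741.3 pc
= 0.7413 kpc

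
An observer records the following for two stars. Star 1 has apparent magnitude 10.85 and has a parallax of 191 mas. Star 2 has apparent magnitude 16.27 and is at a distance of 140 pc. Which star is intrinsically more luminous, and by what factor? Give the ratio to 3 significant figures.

Star 2 is more luminous, by a factor of 4.86.

Star 1: p = 191 mas = 0.191″ → d = 1/p = 5.236 pc
Star 1: M = m − 5 log₁₀ d + 5 = 10.85 − 5·0.7190 + 5 = 12.255
Star 2: M = m − 5 log₁₀ d + 5 = 16.27 − 5·2.1461 + 5 = 10.539
ΔM = M_1 − M_2 = 12.255 − (10.539) = 1.716; smaller M is more luminous → Star 2.
L ratio = 10^(0.4 |ΔM|) = 10^0.686 = 4.856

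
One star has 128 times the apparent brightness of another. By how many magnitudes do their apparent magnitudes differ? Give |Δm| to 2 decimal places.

|Δm| ≈ 5.27

Pogson: Δm = −2.5 log₁₀(ratio) = −2.5 log₁₀(128) = −2.5 × 2.1072 = -5.268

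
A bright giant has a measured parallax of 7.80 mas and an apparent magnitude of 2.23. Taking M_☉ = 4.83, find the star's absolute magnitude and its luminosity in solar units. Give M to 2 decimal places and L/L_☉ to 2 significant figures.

d = 1/p = 1000/7.80 mas = 128.2 pc
M = m − 5 log₁₀ d + 5 = 2.23 − 5·2.1079 + 5 = -3.310
M − M_☉ = -3.310 − 4.83 = -8.140
L/L_☉ = 10^(−0.4 × -8.140) = 1802

M ≈ -3.31; L/L_☉ ≈ 1800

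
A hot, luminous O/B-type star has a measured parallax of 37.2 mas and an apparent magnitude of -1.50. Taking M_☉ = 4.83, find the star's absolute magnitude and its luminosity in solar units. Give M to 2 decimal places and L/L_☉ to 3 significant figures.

M ≈ -3.65; L/L_☉ ≈ 2460

d = 1/p = 1000/37.2 mas = 26.88 pc
M = m − 5 log₁₀ d + 5 = -1.50 − 5·1.4295 + 5 = -3.647
M − M_☉ = -3.647 − 4.83 = -8.477
L/L_☉ = 10^(−0.4 × -8.477) = 2460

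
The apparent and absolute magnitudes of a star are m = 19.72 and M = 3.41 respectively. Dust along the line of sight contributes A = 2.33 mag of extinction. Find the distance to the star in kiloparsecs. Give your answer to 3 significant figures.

d ≈ 6.25 kpc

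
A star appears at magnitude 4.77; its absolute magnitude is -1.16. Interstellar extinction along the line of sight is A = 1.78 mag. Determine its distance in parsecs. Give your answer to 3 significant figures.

m − M = 5 log₁₀(d/10 pc) + A  ⇒  4.77 − (-1.16) − 1.78 = 5 log₁₀(d/10)
4.150 = 5 log₁₀(d/10)
log₁₀ d = (m − M − A)/5 + 1 = 1.8300
d = 10^1.8300 = 67.61 pc

d ≈ 67.6 pc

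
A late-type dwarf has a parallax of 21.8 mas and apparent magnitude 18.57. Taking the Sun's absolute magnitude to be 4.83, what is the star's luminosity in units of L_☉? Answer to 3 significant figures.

d = 1/p = 1000/21.8 mas = 45.87 pc
M = m − 5 log₁₀ d + 5 = 18.57 − 5·1.6615 + 5 = 15.262
M − M_☉ = 15.262 − 4.83 = 10.432
L/L_☉ = 10^(−0.4 × 10.432) = 6.716×10^-5

L/L_☉ ≈ 6.72×10^-5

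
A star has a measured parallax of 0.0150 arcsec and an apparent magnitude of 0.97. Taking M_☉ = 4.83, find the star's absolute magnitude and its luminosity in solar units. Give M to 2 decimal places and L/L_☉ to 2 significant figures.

M ≈ -3.15; L/L_☉ ≈ 1600

d = 1/p = 1/0.0150″ = 66.67 pc
M = m − 5 log₁₀ d + 5 = 0.97 − 5·1.8239 + 5 = -3.150
M − M_☉ = -3.150 − 4.83 = -7.980
L/L_☉ = 10^(−0.4 × -7.980) = 1555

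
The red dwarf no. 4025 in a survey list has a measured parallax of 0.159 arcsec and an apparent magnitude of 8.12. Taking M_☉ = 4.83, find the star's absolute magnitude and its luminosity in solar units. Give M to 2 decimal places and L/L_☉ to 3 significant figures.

d = 1/p = 1/0.159″ = 6.289 pc
M = m − 5 log₁₀ d + 5 = 8.12 − 5·0.7986 + 5 = 9.127
M − M_☉ = 9.127 − 4.83 = 4.297
L/L_☉ = 10^(−0.4 × 4.297) = 0.01911

M ≈ 9.13; L/L_☉ ≈ 0.0191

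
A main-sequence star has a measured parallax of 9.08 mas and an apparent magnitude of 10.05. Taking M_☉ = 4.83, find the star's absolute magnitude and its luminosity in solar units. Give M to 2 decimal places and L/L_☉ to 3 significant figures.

d = 1/p = 1000/9.08 mas = 110.1 pc
M = m − 5 log₁₀ d + 5 = 10.05 − 5·2.0419 + 5 = 4.840
M − M_☉ = 4.840 − 4.83 = 0.010
L/L_☉ = 10^(−0.4 × 0.010) = 0.9904

M ≈ 4.84; L/L_☉ ≈ 0.990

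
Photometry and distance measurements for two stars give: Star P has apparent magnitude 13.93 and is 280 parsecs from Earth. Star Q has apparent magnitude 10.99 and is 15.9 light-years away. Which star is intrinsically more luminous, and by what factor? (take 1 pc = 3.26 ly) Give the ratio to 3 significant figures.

Star P is more luminous, by a factor of 220.

Star P: M = m − 5 log₁₀ d + 5 = 13.93 − 5·2.4472 + 5 = 6.694
Star Q: d = 15.9 ly / 3.26 = 4.877 pc
Star Q: M = m − 5 log₁₀ d + 5 = 10.99 − 5·0.6882 + 5 = 12.549
ΔM = M_P − M_Q = 6.694 − (12.549) = -5.855; smaller M is more luminous → Star P.
L ratio = 10^(0.4 |ΔM|) = 10^2.342 = 219.8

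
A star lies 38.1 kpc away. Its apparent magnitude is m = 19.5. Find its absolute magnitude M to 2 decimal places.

d = 38.1 kpc = 38100 pc
5 log₁₀(d/10 pc) = 5 log₁₀(38100) − 5 = 17.905
M = m − 5 log₁₀(d/10) = 19.5 − 17.905 = 1.595

M ≈ 1.60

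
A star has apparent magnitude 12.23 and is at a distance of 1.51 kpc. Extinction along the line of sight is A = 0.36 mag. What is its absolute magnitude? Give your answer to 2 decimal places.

M ≈ 0.98

d = 1.51 kpc = 1510 pc
5 log₁₀(d/10 pc) = 5 log₁₀(1510) − 5 = 10.895
M = m − 5 log₁₀(d/10) − A = 12.23 − 10.895 − 0.36 = 0.975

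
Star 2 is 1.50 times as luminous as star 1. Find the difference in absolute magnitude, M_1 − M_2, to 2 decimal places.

Pogson: ΔM = −2.5 log₁₀(ratio) = −2.5 log₁₀(1.50) = −2.5 × 0.1761 = -0.440
Star 2 is brighter so has the smaller magnitude: M_1 − M_2 is positive.

M_1 − M_2 ≈ 0.44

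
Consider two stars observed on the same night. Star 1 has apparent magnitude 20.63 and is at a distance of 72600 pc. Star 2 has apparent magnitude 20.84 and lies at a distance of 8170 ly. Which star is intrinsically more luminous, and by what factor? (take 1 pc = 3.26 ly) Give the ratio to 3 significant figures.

Star 1 is more luminous, by a factor of 1020.

Star 1: M = m − 5 log₁₀ d + 5 = 20.63 − 5·4.8609 + 5 = 1.325
Star 2: d = 8170 ly / 3.26 = 2506 pc
Star 2: M = m − 5 log₁₀ d + 5 = 20.84 − 5·3.3990 + 5 = 8.845
ΔM = M_1 − M_2 = 1.325 − (8.845) = -7.520; smaller M is more luminous → Star 1.
L ratio = 10^(0.4 |ΔM|) = 10^3.008 = 1018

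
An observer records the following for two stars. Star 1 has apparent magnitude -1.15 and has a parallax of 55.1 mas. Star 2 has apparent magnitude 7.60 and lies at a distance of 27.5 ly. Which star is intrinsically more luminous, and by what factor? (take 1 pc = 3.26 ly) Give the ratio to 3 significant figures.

Star 1 is more luminous, by a factor of 14600.

Star 1: p = 55.1 mas = 0.0551″ → d = 1/p = 18.15 pc
Star 1: M = m − 5 log₁₀ d + 5 = -1.15 − 5·1.2588 + 5 = -2.444
Star 2: d = 27.5 ly / 3.26 = 8.436 pc
Star 2: M = m − 5 log₁₀ d + 5 = 7.60 − 5·0.9261 + 5 = 7.969
ΔM = M_1 − M_2 = -2.444 − (7.969) = -10.414; smaller M is more luminous → Star 1.
L ratio = 10^(0.4 |ΔM|) = 10^4.165 = 14640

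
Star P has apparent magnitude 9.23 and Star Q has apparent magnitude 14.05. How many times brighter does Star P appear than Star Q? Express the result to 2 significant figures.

85

Magnitude difference = -4.82
Flux ratio = 10^(−0.4 Δm) = 10^(−0.4 × -4.82) = 10^1.928 = 84.72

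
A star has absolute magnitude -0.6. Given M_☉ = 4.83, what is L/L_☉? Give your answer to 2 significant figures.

L/L_☉ ≈ 150

M − M_☉ = -0.6 − 4.83 = -5.430
L/L_☉ = 10^(−0.4 (M − M_☉)) = 10^2.172 = 148.6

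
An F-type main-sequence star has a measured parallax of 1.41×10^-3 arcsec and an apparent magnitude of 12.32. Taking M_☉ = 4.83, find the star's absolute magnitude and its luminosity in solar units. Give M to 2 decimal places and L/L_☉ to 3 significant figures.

d = 1/p = 1/1.41×10^-3″ = 709.2 pc
M = m − 5 log₁₀ d + 5 = 12.32 − 5·2.8508 + 5 = 3.066
M − M_☉ = 3.066 − 4.83 = -1.764
L/L_☉ = 10^(−0.4 × -1.764) = 5.076

M ≈ 3.07; L/L_☉ ≈ 5.08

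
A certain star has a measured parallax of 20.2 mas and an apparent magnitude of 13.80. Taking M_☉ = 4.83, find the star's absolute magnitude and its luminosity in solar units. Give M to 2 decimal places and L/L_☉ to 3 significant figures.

M ≈ 10.33; L/L_☉ ≈ 6.33×10^-3

d = 1/p = 1000/20.2 mas = 49.50 pc
M = m − 5 log₁₀ d + 5 = 13.80 − 5·1.6946 + 5 = 10.327
M − M_☉ = 10.327 − 4.83 = 5.497
L/L_☉ = 10^(−0.4 × 5.497) = 6.328×10^-3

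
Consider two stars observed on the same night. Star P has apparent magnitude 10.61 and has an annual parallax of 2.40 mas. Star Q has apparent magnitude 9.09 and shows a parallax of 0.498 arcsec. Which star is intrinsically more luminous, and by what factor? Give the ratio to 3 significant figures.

Star P: p = 2.40 mas = 2.40×10^-3″ → d = 1/p = 416.7 pc
Star P: M = m − 5 log₁₀ d + 5 = 10.61 − 5·2.6198 + 5 = 2.511
Star Q: d = 1/p = 1/0.498″ = 2.008 pc
Star Q: M = m − 5 log₁₀ d + 5 = 9.09 − 5·0.3028 + 5 = 12.576
ΔM = M_P − M_Q = 2.511 − (12.576) = -10.065; smaller M is more luminous → Star P.
L ratio = 10^(0.4 |ΔM|) = 10^4.026 = 10620

Star P is more luminous, by a factor of 10600.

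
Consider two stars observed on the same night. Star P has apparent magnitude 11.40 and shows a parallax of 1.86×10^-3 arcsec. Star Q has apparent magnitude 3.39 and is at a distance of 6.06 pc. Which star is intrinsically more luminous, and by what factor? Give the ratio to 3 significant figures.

Star P: d = 1/p = 1/1.86×10^-3″ = 537.6 pc
Star P: M = m − 5 log₁₀ d + 5 = 11.40 − 5·2.7305 + 5 = 2.748
Star Q: M = m − 5 log₁₀ d + 5 = 3.39 − 5·0.7825 + 5 = 4.478
ΔM = M_P − M_Q = 2.748 − (4.478) = -1.730; smaller M is more luminous → Star P.
L ratio = 10^(0.4 |ΔM|) = 10^0.692 = 4.921

Star P is more luminous, by a factor of 4.92.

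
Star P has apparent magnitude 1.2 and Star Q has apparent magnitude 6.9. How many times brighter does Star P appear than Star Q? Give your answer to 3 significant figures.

Δm = 1.2 − (6.9) = -5.7
Flux ratio = 10^(−0.4 Δm) = 10^(−0.4 × -5.7) = 10^2.280 = 190.5

191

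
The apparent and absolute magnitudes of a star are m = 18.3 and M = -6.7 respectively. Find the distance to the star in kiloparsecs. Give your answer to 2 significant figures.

Distance modulus: m − M = 18.3 − (-6.7) = 25.000
m − M = 5 log₁₀ d − 5
log₁₀ d = (m − M)/5 + 1 = 6.0000
d = 10^6.0000 = 1.000×10^6 pc
= 1000 kpc

d ≈ 1000 kpc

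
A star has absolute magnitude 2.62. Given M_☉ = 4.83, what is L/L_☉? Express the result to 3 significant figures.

L/L_☉ ≈ 7.66

M − M_☉ = 2.62 − 4.83 = -2.210
L/L_☉ = 10^(−0.4 (M − M_☉)) = 10^0.884 = 7.656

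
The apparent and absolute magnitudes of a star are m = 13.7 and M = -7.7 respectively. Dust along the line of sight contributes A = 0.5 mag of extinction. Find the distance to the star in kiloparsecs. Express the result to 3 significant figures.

d ≈ 151 kpc

m − M = 5 log₁₀(d/10 pc) + A  ⇒  13.7 − (-7.7) − 0.5 = 5 log₁₀(d/10)
20.900 = 5 log₁₀(d/10)
log₁₀ d = (m − M − A)/5 + 1 = 5.1800
d = 10^5.1800 = 151400 pc
= 151.4 kpc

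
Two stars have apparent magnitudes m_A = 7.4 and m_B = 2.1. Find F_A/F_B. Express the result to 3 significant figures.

Δm = 7.4 − (2.1) = 5.3
Flux ratio = 10^(−0.4 Δm) = 10^(−0.4 × 5.3) = 10^-2.120 = 7.586×10^-3

F_A/F_B ≈ 7.59×10^-3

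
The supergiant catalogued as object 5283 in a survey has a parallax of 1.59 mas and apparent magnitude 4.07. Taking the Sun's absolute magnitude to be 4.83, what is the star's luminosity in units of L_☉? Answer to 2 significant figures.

L/L_☉ ≈ 8000

d = 1/p = 1000/1.59 mas = 628.9 pc
M = m − 5 log₁₀ d + 5 = 4.07 − 5·2.7986 + 5 = -4.923
M − M_☉ = -4.923 − 4.83 = -9.753
L/L_☉ = 10^(−0.4 × -9.753) = 7965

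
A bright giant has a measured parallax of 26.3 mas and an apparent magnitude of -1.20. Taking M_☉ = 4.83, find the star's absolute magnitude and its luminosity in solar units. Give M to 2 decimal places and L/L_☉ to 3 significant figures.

M ≈ -4.10; L/L_☉ ≈ 3730

d = 1/p = 1000/26.3 mas = 38.02 pc
M = m − 5 log₁₀ d + 5 = -1.20 − 5·1.5800 + 5 = -4.100
M − M_☉ = -4.100 − 4.83 = -8.930
L/L_☉ = 10^(−0.4 × -8.930) = 3733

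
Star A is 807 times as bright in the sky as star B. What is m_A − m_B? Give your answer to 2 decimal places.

m_A − m_B ≈ -7.27

Pogson: Δm = −2.5 log₁₀(ratio) = −2.5 log₁₀(807) = −2.5 × 2.9069 = -7.267
Star A is brighter, so it has the smaller magnitude: the difference is negative.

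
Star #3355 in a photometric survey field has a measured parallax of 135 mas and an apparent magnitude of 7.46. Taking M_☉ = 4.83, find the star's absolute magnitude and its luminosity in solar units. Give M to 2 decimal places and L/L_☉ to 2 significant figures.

M ≈ 8.11; L/L_☉ ≈ 0.049

d = 1/p = 1000/135 mas = 7.407 pc
M = m − 5 log₁₀ d + 5 = 7.46 − 5·0.8697 + 5 = 8.112
M − M_☉ = 8.112 − 4.83 = 3.282
L/L_☉ = 10^(−0.4 × 3.282) = 0.04868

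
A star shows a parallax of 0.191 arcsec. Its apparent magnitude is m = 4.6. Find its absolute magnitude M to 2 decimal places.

d = 1/p = 1/0.191″ = 5.236 pc
5 log₁₀(d/10 pc) = 5 log₁₀(5.236) − 5 = -1.405
M = m − 5 log₁₀(d/10) = 4.6 + 1.405 = 6.005

M ≈ 6.01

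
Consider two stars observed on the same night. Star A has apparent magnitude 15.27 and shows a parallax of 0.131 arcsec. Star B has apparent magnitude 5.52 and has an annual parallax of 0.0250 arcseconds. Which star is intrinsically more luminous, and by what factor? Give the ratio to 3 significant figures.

Star A: d = 1/p = 1/0.131″ = 7.634 pc
Star A: M = m − 5 log₁₀ d + 5 = 15.27 − 5·0.8827 + 5 = 15.856
Star B: d = 1/p = 1/0.0250″ = 40.00 pc
Star B: M = m − 5 log₁₀ d + 5 = 5.52 − 5·1.6021 + 5 = 2.510
ΔM = M_A − M_B = 15.856 − (2.510) = 13.347; smaller M is more luminous → Star B.
L ratio = 10^(0.4 |ΔM|) = 10^5.339 = 218100

Star B is more luminous, by a factor of 218000.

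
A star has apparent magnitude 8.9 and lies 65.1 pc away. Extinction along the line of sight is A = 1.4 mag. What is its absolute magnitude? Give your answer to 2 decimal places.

M ≈ 3.43

5 log₁₀(d/10 pc) = 5 log₁₀(65.10) − 5 = 4.068
M = m − 5 log₁₀(d/10) − A = 8.9 − 4.068 − 1.4 = 3.432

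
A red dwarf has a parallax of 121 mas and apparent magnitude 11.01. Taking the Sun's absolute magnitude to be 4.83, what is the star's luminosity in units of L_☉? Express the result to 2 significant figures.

L/L_☉ ≈ 2.3×10^-3

d = 1/p = 1000/121 mas = 8.264 pc
M = m − 5 log₁₀ d + 5 = 11.01 − 5·0.9172 + 5 = 11.424
M − M_☉ = 11.424 − 4.83 = 6.594
L/L_☉ = 10^(−0.4 × 6.594) = 2.304×10^-3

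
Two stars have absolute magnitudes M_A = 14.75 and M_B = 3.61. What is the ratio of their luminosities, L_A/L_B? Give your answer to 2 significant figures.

ΔM = M_A − M_B = 11.14
L_A/L_B = 10^(−0.4 ΔM) = 10^-4.456 = 3.499×10^-5

L_A/L_B ≈ 3.5×10^-5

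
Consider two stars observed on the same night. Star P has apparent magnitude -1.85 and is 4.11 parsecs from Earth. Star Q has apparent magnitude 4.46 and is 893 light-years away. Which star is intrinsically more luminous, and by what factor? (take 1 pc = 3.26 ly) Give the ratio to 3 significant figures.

Star Q is more luminous, by a factor of 13.3.

Star P: M = m − 5 log₁₀ d + 5 = -1.85 − 5·0.6138 + 5 = 0.081
Star Q: d = 893 ly / 3.26 = 273.9 pc
Star Q: M = m − 5 log₁₀ d + 5 = 4.46 − 5·2.4376 + 5 = -2.728
ΔM = M_P − M_Q = 0.081 − (-2.728) = 2.809; smaller M is more luminous → Star Q.
L ratio = 10^(0.4 |ΔM|) = 10^1.124 = 13.29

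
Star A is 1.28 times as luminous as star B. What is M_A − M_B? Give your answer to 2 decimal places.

Pogson: ΔM = −2.5 log₁₀(ratio) = −2.5 log₁₀(1.28) = −2.5 × 0.1072 = -0.268
Star A is brighter, so it has the smaller magnitude: the difference is negative.

M_A − M_B ≈ -0.27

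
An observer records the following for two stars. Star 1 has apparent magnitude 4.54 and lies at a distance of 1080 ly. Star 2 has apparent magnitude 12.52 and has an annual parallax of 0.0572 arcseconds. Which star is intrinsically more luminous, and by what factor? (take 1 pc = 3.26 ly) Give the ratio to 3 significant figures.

Star 1 is more luminous, by a factor of 559000.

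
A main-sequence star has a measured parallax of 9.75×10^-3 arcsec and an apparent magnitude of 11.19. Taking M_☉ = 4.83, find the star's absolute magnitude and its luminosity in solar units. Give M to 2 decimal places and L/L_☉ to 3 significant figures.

M ≈ 6.14; L/L_☉ ≈ 0.301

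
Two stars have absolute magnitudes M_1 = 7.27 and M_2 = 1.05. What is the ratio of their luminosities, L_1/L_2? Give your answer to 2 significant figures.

L_1/L_2 ≈ 3.3×10^-3

ΔM = M_1 − M_2 = 6.22
L_1/L_2 = 10^(−0.4 ΔM) = 10^-2.488 = 3.251×10^-3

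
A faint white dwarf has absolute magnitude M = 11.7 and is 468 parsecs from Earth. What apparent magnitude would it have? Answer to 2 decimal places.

m ≈ 20.05

m = M + 5 log₁₀ d − 5 = 11.7 + 5·2.6702 − 5 = 20.051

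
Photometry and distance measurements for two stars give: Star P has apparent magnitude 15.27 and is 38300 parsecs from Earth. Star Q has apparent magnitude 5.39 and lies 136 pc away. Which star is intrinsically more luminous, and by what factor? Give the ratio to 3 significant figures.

Star P is more luminous, by a factor of 8.86.

Star P: M = m − 5 log₁₀ d + 5 = 15.27 − 5·4.5832 + 5 = -2.646
Star Q: M = m − 5 log₁₀ d + 5 = 5.39 − 5·2.1335 + 5 = -0.278
ΔM = M_P − M_Q = -2.646 − (-0.278) = -2.368; smaller M is more luminous → Star P.
L ratio = 10^(0.4 |ΔM|) = 10^0.947 = 8.858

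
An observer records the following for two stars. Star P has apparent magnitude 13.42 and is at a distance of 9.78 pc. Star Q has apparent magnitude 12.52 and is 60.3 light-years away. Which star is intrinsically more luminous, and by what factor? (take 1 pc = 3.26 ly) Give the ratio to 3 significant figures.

Star P: M = m − 5 log₁₀ d + 5 = 13.42 − 5·0.9903 + 5 = 13.468
Star Q: d = 60.3 ly / 3.26 = 18.50 pc
Star Q: M = m − 5 log₁₀ d + 5 = 12.52 − 5·1.2671 + 5 = 11.185
ΔM = M_P − M_Q = 13.468 − (11.185) = 2.284; smaller M is more luminous → Star Q.
L ratio = 10^(0.4 |ΔM|) = 10^0.914 = 8.194

Star Q is more luminous, by a factor of 8.19.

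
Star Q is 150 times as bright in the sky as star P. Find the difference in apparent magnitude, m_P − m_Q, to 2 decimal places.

m_P − m_Q ≈ 5.44

Pogson: Δm = −2.5 log₁₀(ratio) = −2.5 log₁₀(150) = −2.5 × 2.1761 = -5.440
Star Q is brighter so has the smaller magnitude: m_P − m_Q is positive.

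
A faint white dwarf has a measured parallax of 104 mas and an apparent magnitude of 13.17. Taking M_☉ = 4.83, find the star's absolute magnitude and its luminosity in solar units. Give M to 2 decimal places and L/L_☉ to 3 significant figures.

d = 1/p = 1000/104 mas = 9.615 pc
M = m − 5 log₁₀ d + 5 = 13.17 − 5·0.9830 + 5 = 13.255
M − M_☉ = 13.255 − 4.83 = 8.425
L/L_☉ = 10^(−0.4 × 8.425) = 4.265×10^-4

M ≈ 13.26; L/L_☉ ≈ 4.27×10^-4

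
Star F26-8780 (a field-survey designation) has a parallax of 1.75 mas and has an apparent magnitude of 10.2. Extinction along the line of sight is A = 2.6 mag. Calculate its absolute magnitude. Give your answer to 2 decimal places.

M ≈ -1.18

p = 1.75 mas = 1.75×10^-3″ → d = 1/p = 571.4 pc
5 log₁₀(d/10 pc) = 5 log₁₀(571.4) − 5 = 8.785
M = m − 5 log₁₀(d/10) − A = 10.2 − 8.785 − 2.6 = -1.185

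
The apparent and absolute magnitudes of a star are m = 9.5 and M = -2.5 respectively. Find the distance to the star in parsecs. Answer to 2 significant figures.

d ≈ 2500 pc

μ = m − M = 12.000
m − M = 5 log₁₀ d − 5
log₁₀ d = (m − M)/5 + 1 = 3.4000
d = 10^3.4000 = 2512 pc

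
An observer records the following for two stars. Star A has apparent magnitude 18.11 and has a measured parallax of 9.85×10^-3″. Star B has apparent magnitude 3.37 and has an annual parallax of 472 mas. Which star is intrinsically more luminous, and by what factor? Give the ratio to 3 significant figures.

Star A: d = 1/p = 1/9.85×10^-3″ = 101.5 pc
Star A: M = m − 5 log₁₀ d + 5 = 18.11 − 5·2.0066 + 5 = 13.077
Star B: p = 472 mas = 0.472″ → d = 1/p = 2.119 pc
Star B: M = m − 5 log₁₀ d + 5 = 3.37 − 5·0.3261 + 5 = 6.740
ΔM = M_A − M_B = 13.077 − (6.740) = 6.337; smaller M is more luminous → Star B.
L ratio = 10^(0.4 |ΔM|) = 10^2.535 = 342.8

Star B is more luminous, by a factor of 343.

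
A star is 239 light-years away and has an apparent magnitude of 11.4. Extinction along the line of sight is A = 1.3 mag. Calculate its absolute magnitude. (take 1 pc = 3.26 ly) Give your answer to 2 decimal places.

d = 239 ly / 3.26 = 73.31 pc
5 log₁₀(d/10 pc) = 5 log₁₀(73.31) − 5 = 4.326
M = m − 5 log₁₀(d/10) − A = 11.4 − 4.326 − 1.3 = 5.774

M ≈ 5.77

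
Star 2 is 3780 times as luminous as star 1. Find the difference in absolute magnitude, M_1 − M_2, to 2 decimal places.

M_1 − M_2 ≈ 8.94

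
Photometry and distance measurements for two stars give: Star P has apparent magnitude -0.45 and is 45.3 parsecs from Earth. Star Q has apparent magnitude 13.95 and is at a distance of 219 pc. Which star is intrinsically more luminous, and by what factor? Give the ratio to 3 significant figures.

Star P: M = m − 5 log₁₀ d + 5 = -0.45 − 5·1.6561 + 5 = -3.730
Star Q: M = m − 5 log₁₀ d + 5 = 13.95 − 5·2.3404 + 5 = 7.248
ΔM = M_P − M_Q = -3.730 − (7.248) = -10.978; smaller M is more luminous → Star P.
L ratio = 10^(0.4 |ΔM|) = 10^4.391 = 24620

Star P is more luminous, by a factor of 24600.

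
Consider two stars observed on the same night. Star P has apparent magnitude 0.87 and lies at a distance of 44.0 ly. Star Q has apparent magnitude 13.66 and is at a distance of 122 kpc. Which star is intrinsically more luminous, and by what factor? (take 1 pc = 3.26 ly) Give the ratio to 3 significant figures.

Star P: d = 44.0 ly / 3.26 = 13.50 pc
Star P: M = m − 5 log₁₀ d + 5 = 0.87 − 5·1.1302 + 5 = 0.219
Star Q: d = 122 kpc = 122000 pc
Star Q: M = m − 5 log₁₀ d + 5 = 13.66 − 5·5.0864 + 5 = -6.772
ΔM = M_P − M_Q = 0.219 − (-6.772) = 6.991; smaller M is more luminous → Star Q.
L ratio = 10^(0.4 |ΔM|) = 10^2.796 = 625.5

Star Q is more luminous, by a factor of 626.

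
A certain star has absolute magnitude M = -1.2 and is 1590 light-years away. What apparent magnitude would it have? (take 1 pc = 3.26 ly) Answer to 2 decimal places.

d = 1590 ly / 3.26 = 487.7 pc
m = M + 5 log₁₀ d − 5 = -1.2 + 5·2.6882 − 5 = 7.241

m ≈ 7.24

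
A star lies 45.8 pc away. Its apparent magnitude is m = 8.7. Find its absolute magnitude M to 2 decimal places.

5 log₁₀(d/10 pc) = 5 log₁₀(45.80) − 5 = 3.304
M = m − 5 log₁₀(d/10) = 8.7 − 3.304 = 5.396

M ≈ 5.40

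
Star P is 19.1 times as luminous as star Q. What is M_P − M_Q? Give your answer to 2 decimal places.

M_P − M_Q ≈ -3.20

Pogson: ΔM = −2.5 log₁₀(ratio) = −2.5 log₁₀(19.1) = −2.5 × 1.2810 = -3.203
Star P is brighter, so it has the smaller magnitude: the difference is negative.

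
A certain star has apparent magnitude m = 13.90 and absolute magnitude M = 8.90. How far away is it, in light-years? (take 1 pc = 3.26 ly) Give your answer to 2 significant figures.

d ≈ 330 ly

μ = m − M = 5.000
m − M = 5 log₁₀ d − 5
log₁₀ d = (m − M)/5 + 1 = 2.0000
d = 10^2.0000 = 100.0 pc
= 326.0 ly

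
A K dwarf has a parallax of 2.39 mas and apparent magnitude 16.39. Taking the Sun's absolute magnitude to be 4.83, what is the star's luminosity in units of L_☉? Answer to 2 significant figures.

L/L_☉ ≈ 0.042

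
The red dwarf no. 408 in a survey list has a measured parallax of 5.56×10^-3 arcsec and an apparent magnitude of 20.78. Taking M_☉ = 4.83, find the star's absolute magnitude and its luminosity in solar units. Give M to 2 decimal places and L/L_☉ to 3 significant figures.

d = 1/p = 1/5.56×10^-3″ = 179.9 pc
M = m − 5 log₁₀ d + 5 = 20.78 − 5·2.2549 + 5 = 14.505
M − M_☉ = 14.505 − 4.83 = 9.675
L/L_☉ = 10^(−0.4 × 9.675) = 1.348×10^-4

M ≈ 14.51; L/L_☉ ≈ 1.35×10^-4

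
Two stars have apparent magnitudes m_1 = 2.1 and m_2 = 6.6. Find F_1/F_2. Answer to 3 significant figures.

Δm = 2.1 − (6.6) = -4.5
Flux ratio = 10^(−0.4 Δm) = 10^(−0.4 × -4.5) = 10^1.800 = 63.10

F_1/F_2 ≈ 63.1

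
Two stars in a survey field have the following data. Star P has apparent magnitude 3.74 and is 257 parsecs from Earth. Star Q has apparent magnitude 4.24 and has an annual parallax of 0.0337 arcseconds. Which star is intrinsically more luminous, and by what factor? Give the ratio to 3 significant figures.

Star P is more luminous, by a factor of 119.

Star P: M = m − 5 log₁₀ d + 5 = 3.74 − 5·2.4099 + 5 = -3.310
Star Q: d = 1/p = 1/0.0337″ = 29.67 pc
Star Q: M = m − 5 log₁₀ d + 5 = 4.24 − 5·1.4724 + 5 = 1.878
ΔM = M_P − M_Q = -3.310 − (1.878) = -5.188; smaller M is more luminous → Star P.
L ratio = 10^(0.4 |ΔM|) = 10^2.075 = 118.9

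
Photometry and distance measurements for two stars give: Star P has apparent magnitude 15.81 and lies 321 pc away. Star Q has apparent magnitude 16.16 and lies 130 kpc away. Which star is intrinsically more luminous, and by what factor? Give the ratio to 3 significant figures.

Star Q is more luminous, by a factor of 119000.

Star P: M = m − 5 log₁₀ d + 5 = 15.81 − 5·2.5065 + 5 = 8.277
Star Q: d = 130 kpc = 130000 pc
Star Q: M = m − 5 log₁₀ d + 5 = 16.16 − 5·5.1139 + 5 = -4.410
ΔM = M_P − M_Q = 8.277 − (-4.410) = 12.687; smaller M is more luminous → Star Q.
L ratio = 10^(0.4 |ΔM|) = 10^5.075 = 118800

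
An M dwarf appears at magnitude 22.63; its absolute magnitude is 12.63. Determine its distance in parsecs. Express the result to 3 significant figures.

d ≈ 1000 pc

Distance modulus: m − M = 22.63 − (12.63) = 10.000
m − M = 5 log₁₀ d − 5
log₁₀ d = (m − M)/5 + 1 = 3.0000
d = 10^3.0000 = 1000 pc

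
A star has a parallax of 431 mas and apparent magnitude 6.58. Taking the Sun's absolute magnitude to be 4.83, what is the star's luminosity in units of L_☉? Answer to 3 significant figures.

L/L_☉ ≈ 0.0107

d = 1/p = 1000/431 mas = 2.320 pc
M = m − 5 log₁₀ d + 5 = 6.58 − 5·0.3655 + 5 = 9.752
M − M_☉ = 9.752 − 4.83 = 4.922
L/L_☉ = 10^(−0.4 × 4.922) = 0.01074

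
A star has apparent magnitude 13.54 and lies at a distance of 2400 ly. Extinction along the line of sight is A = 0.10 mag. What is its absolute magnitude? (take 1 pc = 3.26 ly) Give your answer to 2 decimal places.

M ≈ 4.11

d = 2400 ly / 3.26 = 736.2 pc
5 log₁₀(d/10 pc) = 5 log₁₀(736.2) − 5 = 9.335
M = m − 5 log₁₀(d/10) − A = 13.54 − 9.335 − 0.10 = 4.105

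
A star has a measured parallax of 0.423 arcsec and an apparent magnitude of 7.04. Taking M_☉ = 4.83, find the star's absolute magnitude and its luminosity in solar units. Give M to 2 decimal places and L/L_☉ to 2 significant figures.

M ≈ 10.17; L/L_☉ ≈ 7.3×10^-3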